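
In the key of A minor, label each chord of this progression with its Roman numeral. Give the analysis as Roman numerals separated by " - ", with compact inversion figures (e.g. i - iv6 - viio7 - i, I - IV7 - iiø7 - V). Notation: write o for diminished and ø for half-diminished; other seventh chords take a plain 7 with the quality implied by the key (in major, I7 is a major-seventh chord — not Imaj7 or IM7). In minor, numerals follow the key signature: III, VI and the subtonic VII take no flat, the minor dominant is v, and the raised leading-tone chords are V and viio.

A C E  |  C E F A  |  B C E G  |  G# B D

A-C-E: root A is the tonic; minor triad there is i.
C-E-F-A has root F, degree 6 in A minor, so VI43.
B-C-E-G: major seventh chord on C = scale degree 3 → III42.
G#-B-D has root G#, degree 7 in A minor, so viio.

i - VI43 - III42 - viio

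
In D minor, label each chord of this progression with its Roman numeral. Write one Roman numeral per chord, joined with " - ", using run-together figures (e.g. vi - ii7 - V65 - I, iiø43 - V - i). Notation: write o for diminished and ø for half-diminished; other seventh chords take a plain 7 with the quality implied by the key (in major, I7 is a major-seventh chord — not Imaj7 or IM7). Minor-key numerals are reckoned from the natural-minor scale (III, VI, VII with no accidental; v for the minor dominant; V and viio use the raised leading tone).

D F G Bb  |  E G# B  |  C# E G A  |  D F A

iv43 - V/V - V65 - i

D-F-G-Bb has root G, degree 4 in D minor, so iv43.
E-G#-B: a major triad on E, the applied dominant of V → V/V.
C#-E-G-A has root A, degree 5 in D minor, so V65.
D-F-A: minor triad on D = scale degree 1 → i.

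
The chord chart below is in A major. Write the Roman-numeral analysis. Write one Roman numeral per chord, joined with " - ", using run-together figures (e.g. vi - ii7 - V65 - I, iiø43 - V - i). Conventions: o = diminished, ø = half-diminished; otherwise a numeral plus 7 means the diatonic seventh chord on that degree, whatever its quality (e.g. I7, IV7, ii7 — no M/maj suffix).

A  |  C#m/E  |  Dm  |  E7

I - iii6 - iv - V7

A: major triad on A = scale degree 1 → I.
C#m/E: root C# is the mediant; minor triad there is iii6.
Dm: D with this quality isn't in the key; it's iv, borrowed from the parallel minor.
E7: root E is the dominant; dominant seventh chord there is V7.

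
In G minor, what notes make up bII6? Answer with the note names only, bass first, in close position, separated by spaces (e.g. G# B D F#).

C Eb Ab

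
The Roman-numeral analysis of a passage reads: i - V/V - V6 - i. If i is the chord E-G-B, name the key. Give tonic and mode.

The anchor chord is a minor triad on E, labeled i.
If E is scale degree 1 and the mode makes that degree carry a minor triad, the tonic is E and the mode is minor.

E minor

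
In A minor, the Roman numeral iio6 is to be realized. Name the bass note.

D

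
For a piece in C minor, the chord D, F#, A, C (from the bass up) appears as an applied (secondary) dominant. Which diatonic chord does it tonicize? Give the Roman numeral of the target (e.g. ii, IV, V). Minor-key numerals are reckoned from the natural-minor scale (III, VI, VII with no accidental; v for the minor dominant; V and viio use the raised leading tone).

V

The chord is a dominant seventh chord on D.
A dominant resolves down a perfect fifth: D → G. In C minor, G is scale degree 5, i.e. V.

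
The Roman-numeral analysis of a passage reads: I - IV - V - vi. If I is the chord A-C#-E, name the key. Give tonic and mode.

The anchor chord is a major triad on A, labeled I.
If A is scale degree 1 and the mode makes that degree carry a major triad, the tonic is A and the mode is major.

A major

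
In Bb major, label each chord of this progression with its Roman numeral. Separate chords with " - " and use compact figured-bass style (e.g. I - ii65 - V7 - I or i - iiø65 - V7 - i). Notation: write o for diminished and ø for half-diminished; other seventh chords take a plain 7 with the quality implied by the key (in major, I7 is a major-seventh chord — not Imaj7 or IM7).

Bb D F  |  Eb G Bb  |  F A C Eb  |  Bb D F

Bb-D-F: root Bb is the tonic; major triad there is I.
Eb-G-Bb: root Eb is the subdominant; major triad there is IV.
F-A-C-Eb has root F, degree 5 in Bb major, so V7.
Bb-D-F: major triad on Bb = scale degree 1 → I.

I - IV - V7 - I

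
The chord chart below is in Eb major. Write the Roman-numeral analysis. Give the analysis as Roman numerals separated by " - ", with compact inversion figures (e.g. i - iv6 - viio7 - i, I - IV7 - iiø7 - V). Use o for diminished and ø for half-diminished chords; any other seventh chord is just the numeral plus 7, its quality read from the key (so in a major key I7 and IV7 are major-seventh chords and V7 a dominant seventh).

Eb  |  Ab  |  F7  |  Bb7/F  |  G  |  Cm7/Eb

Eb: root Eb is the tonic; major triad there is I.
Ab has root Ab, degree 4 in Eb major, so IV.
F7: a dominant seventh chord on F, the applied dominant of V → V7/V.
Bb7/F: root Bb is the dominant; dominant seventh chord there is V43.
G is the secondary dominant of vi (major triad on G): V/vi.
Cm7/Eb has root C, degree 6 in Eb major, so vi65.

I - IV - V7/V - V43 - V/vi - vi65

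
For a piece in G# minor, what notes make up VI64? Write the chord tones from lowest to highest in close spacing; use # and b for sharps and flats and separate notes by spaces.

The numeral's case and figure indicate a major triad. In G# minor its root, the submediant, is E.
Stacking thirds from E gives E-G#-B.
With the 64 figure the chord is in second inversion; from the bass B upward in close position it reads B-E-G#.

B E G#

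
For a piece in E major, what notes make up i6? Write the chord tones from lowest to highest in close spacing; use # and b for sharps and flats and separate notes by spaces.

i6 is the minor tonic, borrowed from the parallel minor. In E major that root is E.
So the chord is E-G-B, a minor triad.
The figured bass 6 indicates first inversion, placing the third (G) in the bass: G-B-E.

G B E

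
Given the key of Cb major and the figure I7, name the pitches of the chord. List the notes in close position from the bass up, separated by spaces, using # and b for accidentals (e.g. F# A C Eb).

Cb Eb Gb Bb

The numeral's case and figure indicate a major seventh chord. In Cb major its root, the tonic, is Cb.
Stacking thirds from Cb gives Cb-Eb-Gb-Bb.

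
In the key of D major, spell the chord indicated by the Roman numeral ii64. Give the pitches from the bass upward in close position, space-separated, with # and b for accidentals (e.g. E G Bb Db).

B E G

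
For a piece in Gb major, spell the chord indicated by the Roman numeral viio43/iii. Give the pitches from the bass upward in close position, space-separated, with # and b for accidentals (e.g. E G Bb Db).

Eb Gb A C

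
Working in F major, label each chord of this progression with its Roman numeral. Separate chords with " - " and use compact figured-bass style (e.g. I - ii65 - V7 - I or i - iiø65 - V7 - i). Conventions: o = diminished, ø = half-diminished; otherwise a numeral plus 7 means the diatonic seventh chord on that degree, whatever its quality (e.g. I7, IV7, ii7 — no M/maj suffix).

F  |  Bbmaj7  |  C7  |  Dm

I - IV7 - V7 - vi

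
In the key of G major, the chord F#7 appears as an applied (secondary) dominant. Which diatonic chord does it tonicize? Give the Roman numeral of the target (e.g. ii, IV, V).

iii

The chord is a dominant seventh chord on F#.
A dominant resolves down a perfect fifth: F# → B. In G major, B is scale degree 3, i.e. iii.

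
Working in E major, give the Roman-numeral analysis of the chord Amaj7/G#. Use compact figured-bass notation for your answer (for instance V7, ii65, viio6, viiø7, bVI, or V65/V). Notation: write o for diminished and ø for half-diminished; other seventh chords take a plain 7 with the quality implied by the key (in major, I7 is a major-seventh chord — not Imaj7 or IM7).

IV42

The pitches A-C#-E-G# form a major seventh chord rooted on A.
In E major, A is the subdominant; the diatonic major seventh chord there is IV7.
With G# in the bass the chord is in third inversion, so the figured bass is 42.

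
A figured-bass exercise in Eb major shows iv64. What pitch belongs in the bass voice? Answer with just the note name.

Eb

iv in Eb major has root Ab; the chord is Ab-Cb-Eb.
The figure 64 means second inversion — the fifth is in the bass.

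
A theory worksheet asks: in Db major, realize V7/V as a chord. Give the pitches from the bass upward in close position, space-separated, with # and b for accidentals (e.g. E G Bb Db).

Eb G Bb Db

V7/V is a secondary dominant — the dominant seventh of V. V in Db major is Ab, so the applied chord's root is Eb, a perfect fifth above.
Building a dominant seventh chord on Eb gives Eb-G-Bb-Db.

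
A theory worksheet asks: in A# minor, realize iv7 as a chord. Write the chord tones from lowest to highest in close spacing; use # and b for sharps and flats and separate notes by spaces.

D# F# A# C#

In A# minor, the subdominant is D#, and the diatonic chord built there is a minor seventh chord.
That chord is spelled D#-F#-A#-C#.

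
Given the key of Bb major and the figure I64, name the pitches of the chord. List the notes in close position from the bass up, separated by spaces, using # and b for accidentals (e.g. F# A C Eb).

In Bb major, scale degree 1 is Bb, and the diatonic chord built there is a major triad.
Stacking thirds from Bb gives Bb-D-F.
With the 64 figure the chord is in second inversion; from the bass F upward in close position it reads F-Bb-D.

F Bb D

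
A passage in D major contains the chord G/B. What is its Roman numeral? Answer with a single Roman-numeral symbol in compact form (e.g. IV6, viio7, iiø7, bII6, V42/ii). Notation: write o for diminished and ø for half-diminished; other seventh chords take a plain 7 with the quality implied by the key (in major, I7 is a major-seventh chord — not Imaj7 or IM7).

IV6

Stacked in thirds the chord is G-B-D: a major triad on G.
In D major, G is the subdominant; the diatonic major triad there is IV.
With B in the bass the chord is in first inversion, so the figured bass is 6.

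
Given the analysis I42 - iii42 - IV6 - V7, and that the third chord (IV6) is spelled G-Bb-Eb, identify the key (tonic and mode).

The chord Eb/G is a major triad rooted on Eb; its label is IV6.
Counting down 3 scale steps from Eb places the tonic on Bb; a major triad on degree 4 is diatonic only in major.

Bb major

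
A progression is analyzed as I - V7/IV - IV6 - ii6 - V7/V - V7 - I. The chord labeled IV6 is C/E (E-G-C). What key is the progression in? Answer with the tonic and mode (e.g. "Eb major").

G major

IV6 is given as E-G-C — a major triad with root C.
IV6 on C implies C is the subdominant; that puts the tonic at G, and the uppercase numeral fits major mode.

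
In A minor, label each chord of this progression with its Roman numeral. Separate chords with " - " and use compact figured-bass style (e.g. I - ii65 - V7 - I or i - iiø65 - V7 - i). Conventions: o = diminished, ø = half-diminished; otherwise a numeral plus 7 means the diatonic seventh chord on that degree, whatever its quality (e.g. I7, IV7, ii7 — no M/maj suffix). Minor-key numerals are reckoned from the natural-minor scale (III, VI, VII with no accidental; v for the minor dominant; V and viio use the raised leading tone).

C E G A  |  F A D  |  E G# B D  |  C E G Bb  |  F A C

C-E-G-A: minor seventh chord on A = scale degree 1 → i65.
F-A-D: root D is the subdominant; minor triad there is iv6.
E-G#-B-D: root E is the dominant; dominant seventh chord there is V7.
C-E-G-Bb: chromatic; C is V of VI, so V7/VI.
F-A-C: root F is the submediant; major triad there is VI.

i65 - iv6 - V7 - V7/VI - VI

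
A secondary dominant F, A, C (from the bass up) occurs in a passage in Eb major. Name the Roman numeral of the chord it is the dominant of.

V

The chord is a major triad on F.
A dominant resolves down a perfect fifth: F → Bb. In Eb major, Bb is scale degree 5, i.e. V.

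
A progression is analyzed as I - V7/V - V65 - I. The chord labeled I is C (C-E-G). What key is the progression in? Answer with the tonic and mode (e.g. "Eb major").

C major

The anchor chord is a major triad on C, labeled I.
If C is scale degree 1 and the mode makes that degree carry a major triad, the tonic is C and the mode is major.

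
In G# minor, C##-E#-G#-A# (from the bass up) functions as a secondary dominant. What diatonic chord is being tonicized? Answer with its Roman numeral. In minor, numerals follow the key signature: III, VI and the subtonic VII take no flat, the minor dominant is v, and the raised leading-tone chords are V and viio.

The chord is a dominant seventh chord on A#.
A dominant resolves down a perfect fifth: A# → D#. In G# minor, D# is scale degree 5, i.e. V.

V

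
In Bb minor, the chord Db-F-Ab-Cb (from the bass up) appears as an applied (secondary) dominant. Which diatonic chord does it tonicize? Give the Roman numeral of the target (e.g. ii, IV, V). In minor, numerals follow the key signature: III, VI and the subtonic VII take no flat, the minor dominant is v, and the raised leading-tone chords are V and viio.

VI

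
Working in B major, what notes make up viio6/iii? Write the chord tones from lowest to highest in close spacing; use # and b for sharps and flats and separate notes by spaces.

viio6/iii is a secondary leading-tone chord. The target iii is D# in B major; the applied chord is rooted a semitone below, on C##.
Building a diminished triad on C## gives C##-E#-G#.
With the 6 figure the chord is in first inversion; from the bass E# upward in close position it reads E#-G#-C##.

E# G# C##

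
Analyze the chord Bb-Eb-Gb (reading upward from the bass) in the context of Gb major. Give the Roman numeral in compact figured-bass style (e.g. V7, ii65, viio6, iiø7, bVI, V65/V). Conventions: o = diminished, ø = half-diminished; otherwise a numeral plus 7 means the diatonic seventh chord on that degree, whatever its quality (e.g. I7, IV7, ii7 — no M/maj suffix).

vi64

Stacked in thirds the chord is Eb-Gb-Bb: a minor triad on Eb.
Eb is scale degree 6 in Gb major, and a minor triad on that degree is written vi.
With Bb in the bass the chord is in second inversion, so the figured bass is 64.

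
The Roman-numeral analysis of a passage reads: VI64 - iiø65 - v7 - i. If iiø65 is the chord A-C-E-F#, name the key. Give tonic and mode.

The anchor chord is a half-diminished seventh chord on F#, labeled iiø65.
iiø65 on F# implies F# is the supertonic; that puts the tonic at E, and the lowercase numeral fits minor mode.

E minor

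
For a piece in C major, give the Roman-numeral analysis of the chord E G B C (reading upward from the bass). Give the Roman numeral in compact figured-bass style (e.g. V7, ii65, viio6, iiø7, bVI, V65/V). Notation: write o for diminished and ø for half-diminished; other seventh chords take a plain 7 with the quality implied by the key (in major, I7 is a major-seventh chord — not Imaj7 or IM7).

I65

The pitches C-E-G-B form a major seventh chord rooted on C.
C is scale degree 1 in C major, and a major seventh chord on that degree is written I7.
With E in the bass the chord is in first inversion, so the figured bass is 65.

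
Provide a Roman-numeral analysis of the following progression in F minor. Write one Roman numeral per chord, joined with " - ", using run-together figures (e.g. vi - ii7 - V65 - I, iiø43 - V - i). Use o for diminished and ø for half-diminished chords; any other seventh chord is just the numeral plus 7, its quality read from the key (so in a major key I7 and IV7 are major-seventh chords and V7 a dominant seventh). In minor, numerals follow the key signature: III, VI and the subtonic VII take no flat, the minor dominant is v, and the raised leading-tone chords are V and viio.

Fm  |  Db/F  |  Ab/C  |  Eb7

i - VI6 - III6 - VII7

Fm: minor triad on F = scale degree 1 → i.
Db/F: major triad on Db = scale degree 6 → VI6.
Ab/C has root Ab, degree 3 in F minor, so III6.
Eb7: dominant seventh chord on Eb = scale degree 7 → VII7.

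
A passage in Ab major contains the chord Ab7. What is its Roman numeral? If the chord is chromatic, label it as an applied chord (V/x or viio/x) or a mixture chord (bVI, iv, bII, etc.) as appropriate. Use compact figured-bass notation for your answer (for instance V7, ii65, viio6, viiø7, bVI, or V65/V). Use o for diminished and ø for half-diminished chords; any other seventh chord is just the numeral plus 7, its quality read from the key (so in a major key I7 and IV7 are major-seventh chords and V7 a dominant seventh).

V7/IV

The pitches Ab-C-Eb-Gb form a dominant seventh chord rooted on Ab.
Ab is not a diatonic chord root with this quality in Ab major, but it lies a perfect fifth above Db (IV), so the chord functions as an applied dominant of IV.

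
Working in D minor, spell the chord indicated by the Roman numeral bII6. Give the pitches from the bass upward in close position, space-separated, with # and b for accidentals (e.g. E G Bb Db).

G Bb Eb

Scale degree 2 in D minor is E; lowering it a half step gives Eb. bII6 is the Neapolitan sixth — a major triad on the lowered second degree, here in its customary first inversion.
So the chord is Eb-G-Bb, a major triad.
With the 6 figure the chord is in first inversion; from the bass G upward in close position it reads G-Bb-Eb.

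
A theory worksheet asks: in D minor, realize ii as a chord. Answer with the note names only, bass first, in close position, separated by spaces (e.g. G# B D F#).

E G B

ii is the minor supertonic, borrowed from the parallel major (the Dorian ii). In D minor that root is E.
So the chord is E-G-B, a minor triad.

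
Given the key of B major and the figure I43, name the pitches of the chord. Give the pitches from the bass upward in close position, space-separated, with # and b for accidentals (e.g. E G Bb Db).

F# A# B D#

In B major, scale degree 1 is B, and the diatonic chord built there is a major seventh chord.
Stacking thirds from B gives B-D#-F#-A#.
The figured bass 43 indicates second inversion, placing the fifth (F#) in the bass: F#-A#-B-D#.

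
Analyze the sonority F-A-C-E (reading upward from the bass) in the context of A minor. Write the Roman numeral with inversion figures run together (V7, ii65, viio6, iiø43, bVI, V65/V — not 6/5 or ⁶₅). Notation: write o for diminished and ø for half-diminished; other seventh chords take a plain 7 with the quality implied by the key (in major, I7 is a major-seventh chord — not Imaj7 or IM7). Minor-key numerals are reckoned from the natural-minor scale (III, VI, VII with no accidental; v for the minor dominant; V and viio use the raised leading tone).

VI7

The pitches F-A-C-E form a major seventh chord rooted on F.
In A minor, F is the submediant; the diatonic major seventh chord there is VI7.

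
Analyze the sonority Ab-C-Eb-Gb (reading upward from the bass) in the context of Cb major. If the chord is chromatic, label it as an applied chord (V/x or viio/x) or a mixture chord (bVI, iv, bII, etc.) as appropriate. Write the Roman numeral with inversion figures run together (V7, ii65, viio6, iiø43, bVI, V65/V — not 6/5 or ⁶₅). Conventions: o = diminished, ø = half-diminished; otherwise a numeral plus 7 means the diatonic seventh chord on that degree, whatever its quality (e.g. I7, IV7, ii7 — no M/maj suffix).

V7/ii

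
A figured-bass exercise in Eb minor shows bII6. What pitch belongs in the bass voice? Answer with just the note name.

bII in Eb minor has root Fb; the chord is Fb-Ab-Cb.
The figure 6 means first inversion — the third is in the bass.

Ab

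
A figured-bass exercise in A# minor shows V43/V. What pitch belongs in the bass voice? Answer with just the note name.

F##

The applied chord V43/V is rooted on B#: B#-D##-F##-A#.
The figure 43 means second inversion — the fifth is in the bass.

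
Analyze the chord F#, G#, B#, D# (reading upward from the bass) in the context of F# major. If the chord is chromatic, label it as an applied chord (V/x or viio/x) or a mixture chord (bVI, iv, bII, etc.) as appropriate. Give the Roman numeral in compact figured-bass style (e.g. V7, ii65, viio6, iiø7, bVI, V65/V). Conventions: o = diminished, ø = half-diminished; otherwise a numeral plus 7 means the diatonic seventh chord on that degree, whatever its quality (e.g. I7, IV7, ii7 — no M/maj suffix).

V42/V

Stacked in thirds the chord is G#-B#-D#-F#: a dominant seventh chord on G#.
G# is not a diatonic chord root with this quality in F# major, but it lies a perfect fifth above C# (V), so the chord functions as an applied dominant of V.
With F# in the bass the chord is in third inversion, so the figured bass is 42.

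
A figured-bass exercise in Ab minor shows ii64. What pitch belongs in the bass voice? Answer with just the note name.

F

ii in Ab minor has root Bb; the chord is Bb-Db-F.
The figure 64 means second inversion — the fifth is in the bass.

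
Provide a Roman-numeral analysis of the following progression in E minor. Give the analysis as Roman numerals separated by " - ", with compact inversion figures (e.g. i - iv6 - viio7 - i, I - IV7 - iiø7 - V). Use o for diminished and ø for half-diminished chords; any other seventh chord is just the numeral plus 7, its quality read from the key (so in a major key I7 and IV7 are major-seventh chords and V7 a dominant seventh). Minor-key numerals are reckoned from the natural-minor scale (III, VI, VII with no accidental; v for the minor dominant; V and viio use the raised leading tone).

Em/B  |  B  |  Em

i64 - V - i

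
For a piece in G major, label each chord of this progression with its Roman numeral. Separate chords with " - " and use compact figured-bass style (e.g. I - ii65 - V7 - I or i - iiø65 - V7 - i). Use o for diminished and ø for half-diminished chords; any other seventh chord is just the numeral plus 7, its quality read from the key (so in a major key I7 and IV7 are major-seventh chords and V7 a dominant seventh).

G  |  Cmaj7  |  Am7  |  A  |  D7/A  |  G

G has root G, degree 1 in G major, so I.
Cmaj7: root C is the subdominant; major seventh chord there is IV7.
Am7 has root A, degree 2 in G major, so ii7.
A is the secondary dominant of V (major triad on A): V/V.
D7/A: dominant seventh chord on D = scale degree 5 → V43.
G: major triad on G = scale degree 1 → I.

I - IV7 - ii7 - V/V - V43 - I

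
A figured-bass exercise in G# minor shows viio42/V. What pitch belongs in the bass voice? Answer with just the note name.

The applied chord viio42/V is rooted on C##: C##-E#-G#-B.
The figure 42 means third inversion — the seventh is in the bass.

B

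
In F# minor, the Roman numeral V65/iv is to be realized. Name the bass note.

A#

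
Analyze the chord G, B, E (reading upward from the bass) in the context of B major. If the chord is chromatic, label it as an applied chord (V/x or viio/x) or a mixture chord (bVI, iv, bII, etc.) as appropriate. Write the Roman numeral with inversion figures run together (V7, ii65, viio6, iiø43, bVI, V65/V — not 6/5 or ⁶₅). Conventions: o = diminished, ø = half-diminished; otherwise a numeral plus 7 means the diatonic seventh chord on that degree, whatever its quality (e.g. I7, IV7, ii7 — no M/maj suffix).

iv6

The pitches E-G-B form a minor triad rooted on E.
E is the fourth degree of B major. This is the minor subdominant, borrowed from the parallel minor.
With G in the bass the chord is in first inversion, so the figured bass is 6.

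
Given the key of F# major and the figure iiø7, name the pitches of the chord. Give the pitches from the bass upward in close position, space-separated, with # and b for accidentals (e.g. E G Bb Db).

Scale degree 2 in F# major is G#; here the chord built on it is altered to a half-diminished seventh chord. iiø7 is the half-diminished supertonic seventh, borrowed from the parallel minor.
So the chord is G#-B-D-F#, a half-diminished seventh chord.

G# B D F#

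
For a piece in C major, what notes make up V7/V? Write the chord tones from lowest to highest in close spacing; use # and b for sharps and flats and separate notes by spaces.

D F# A C

The slash means an applied dominant: we want the dominant of V. In C major, V is G major, and its dominant is built on D.
Building a dominant seventh chord on D gives D-F#-A-C.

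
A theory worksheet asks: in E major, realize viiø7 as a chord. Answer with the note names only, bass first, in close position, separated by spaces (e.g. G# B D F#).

The numeral's case and figure indicate a half-diminished seventh chord. In E major its root, the leading tone, is D#.
Stacking thirds from D# gives D#-F#-A-C#.

D# F# A C#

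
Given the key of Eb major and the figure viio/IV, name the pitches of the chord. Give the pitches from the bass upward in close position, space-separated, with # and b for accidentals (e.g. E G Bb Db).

viio/IV is a secondary leading-tone chord. The target IV is Ab in Eb major; the applied chord is rooted a semitone below, on G.
Building a diminished triad on G gives G-Bb-Db.

G Bb Db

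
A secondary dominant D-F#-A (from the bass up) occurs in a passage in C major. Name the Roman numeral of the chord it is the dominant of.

V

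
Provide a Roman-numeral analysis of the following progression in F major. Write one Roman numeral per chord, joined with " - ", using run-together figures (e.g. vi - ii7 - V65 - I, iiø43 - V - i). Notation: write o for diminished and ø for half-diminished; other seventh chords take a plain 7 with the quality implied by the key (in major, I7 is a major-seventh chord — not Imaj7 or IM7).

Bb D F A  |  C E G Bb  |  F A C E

Bb-D-F-A: root Bb is the subdominant; major seventh chord there is IV7.
C-E-G-Bb has root C, degree 5 in F major, so V7.
F-A-C-E: major seventh chord on F = scale degree 1 → I7.

IV7 - V7 - I7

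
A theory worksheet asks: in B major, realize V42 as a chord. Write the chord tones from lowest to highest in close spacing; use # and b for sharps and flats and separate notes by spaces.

In B major, the fifth degree is F#, and the diatonic chord built there is a dominant seventh chord.
That chord is spelled F#-A#-C#-E.
With the 42 figure the chord is in third inversion; from the bass E upward in close position it reads E-F#-A#-C#.

E F# A# C#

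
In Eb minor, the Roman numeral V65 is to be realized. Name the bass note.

V in Eb minor has root Bb; the chord is Bb-D-F-Ab.
The figure 65 means first inversion — the third is in the bass.

D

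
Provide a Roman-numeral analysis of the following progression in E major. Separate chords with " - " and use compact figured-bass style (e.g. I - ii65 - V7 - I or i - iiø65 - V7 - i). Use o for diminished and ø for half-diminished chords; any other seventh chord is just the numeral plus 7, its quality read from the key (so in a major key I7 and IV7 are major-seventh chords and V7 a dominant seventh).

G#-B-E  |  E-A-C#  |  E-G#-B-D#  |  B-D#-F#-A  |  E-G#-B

G#-B-E has root E, degree 1 in E major, so I6.
E-A-C#: major triad on A = scale degree 4 → IV64.
E-G#-B-D#: root E is the tonic; major seventh chord there is I7.
B-D#-F#-A has root B, degree 5 in E major, so V7.
E-G#-B: major triad on E = scale degree 1 → I.

I6 - IV64 - I7 - V7 - I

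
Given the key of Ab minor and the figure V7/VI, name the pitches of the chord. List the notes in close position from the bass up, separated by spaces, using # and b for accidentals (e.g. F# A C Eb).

The slash means an applied dominant: we want the dominant of VI. In Ab minor, VI is Fb major, and its dominant is built on Cb.
Building a dominant seventh chord on Cb gives Cb-Eb-Gb-Bbb.

Cb Eb Gb Bbb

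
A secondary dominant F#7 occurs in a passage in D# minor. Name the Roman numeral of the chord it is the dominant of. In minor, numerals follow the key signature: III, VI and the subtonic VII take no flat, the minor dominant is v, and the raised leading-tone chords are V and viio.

VI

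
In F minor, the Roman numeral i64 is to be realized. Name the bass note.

i in F minor has root F; the chord is F-Ab-C.
The figure 64 means second inversion — the fifth is in the bass.

C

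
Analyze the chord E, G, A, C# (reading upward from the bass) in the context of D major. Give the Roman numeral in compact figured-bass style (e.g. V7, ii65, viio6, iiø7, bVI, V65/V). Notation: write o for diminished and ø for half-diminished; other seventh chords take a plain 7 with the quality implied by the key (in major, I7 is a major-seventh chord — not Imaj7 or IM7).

V43

The pitches A-C#-E-G form a dominant seventh chord rooted on A.
In D major, A is the dominant; the diatonic dominant seventh chord there is V7.
With E in the bass the chord is in second inversion, so the figured bass is 43.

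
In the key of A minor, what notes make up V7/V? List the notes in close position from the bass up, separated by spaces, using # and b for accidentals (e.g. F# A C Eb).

B D# F# A

V7/V is a secondary dominant — the dominant seventh of V. V in A minor is E, so the applied chord's root is B, a perfect fifth above.
Building a dominant seventh chord on B gives B-D#-F#-A.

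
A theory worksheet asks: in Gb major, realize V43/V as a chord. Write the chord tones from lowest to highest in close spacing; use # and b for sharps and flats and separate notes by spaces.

Eb Gb Ab C

V43/V is a secondary dominant — the dominant seventh of V. V in Gb major is Db, so the applied chord's root is Ab, a perfect fifth above.
Building a dominant seventh chord on Ab gives Ab-C-Eb-Gb.
The figured bass 43 indicates second inversion, placing the fifth (Eb) in the bass: Eb-Gb-Ab-C.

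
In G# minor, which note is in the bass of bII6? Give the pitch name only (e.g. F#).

C#

bII in G# minor has root A; the chord is A-C#-E.
The figure 6 means first inversion — the third is in the bass.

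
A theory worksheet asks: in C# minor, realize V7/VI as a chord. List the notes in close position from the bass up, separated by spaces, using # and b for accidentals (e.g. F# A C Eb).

E G# B D

The slash means an applied dominant: we want the dominant of VI. In C# minor, VI is A major, and its dominant is built on E.
Building a dominant seventh chord on E gives E-G#-B-D.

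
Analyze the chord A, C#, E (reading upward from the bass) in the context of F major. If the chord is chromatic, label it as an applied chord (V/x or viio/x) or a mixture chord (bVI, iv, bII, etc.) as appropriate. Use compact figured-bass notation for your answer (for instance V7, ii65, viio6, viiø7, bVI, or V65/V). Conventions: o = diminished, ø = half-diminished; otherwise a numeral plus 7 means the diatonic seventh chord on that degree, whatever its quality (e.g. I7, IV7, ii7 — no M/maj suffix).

V/vi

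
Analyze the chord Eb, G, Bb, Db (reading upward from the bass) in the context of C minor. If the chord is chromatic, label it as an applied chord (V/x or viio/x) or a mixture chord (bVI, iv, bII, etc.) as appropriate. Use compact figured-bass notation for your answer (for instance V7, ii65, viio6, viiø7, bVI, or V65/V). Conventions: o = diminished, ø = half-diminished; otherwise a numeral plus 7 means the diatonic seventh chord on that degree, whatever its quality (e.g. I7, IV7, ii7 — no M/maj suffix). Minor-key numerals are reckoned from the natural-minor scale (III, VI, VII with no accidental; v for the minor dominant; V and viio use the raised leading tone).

The pitches Eb-G-Bb-Db form a dominant seventh chord rooted on Eb.
Eb is not a diatonic chord root with this quality in C minor, but it lies a perfect fifth above Ab (VI), so the chord functions as an applied dominant of VI.

V7/VI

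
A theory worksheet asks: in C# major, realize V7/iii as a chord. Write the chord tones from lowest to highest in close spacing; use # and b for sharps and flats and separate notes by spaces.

V7/iii is a secondary dominant — the dominant seventh of iii. iii in C# major is E#, so the applied chord's root is B#, a perfect fifth above.
Building a dominant seventh chord on B# gives B#-D##-F##-A#.

B# D## F## A#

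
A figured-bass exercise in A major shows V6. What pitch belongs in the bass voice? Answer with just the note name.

G#

V in A major has root E; the chord is E-G#-B.
The figure 6 means first inversion — the third is in the bass.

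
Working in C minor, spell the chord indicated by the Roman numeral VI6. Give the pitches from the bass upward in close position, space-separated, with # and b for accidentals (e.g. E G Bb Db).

C Eb Ab

The numeral's case and figure indicate a major triad. In C minor its root, the submediant, is Ab.
Stacking thirds from Ab gives Ab-C-Eb.
The figured bass 6 indicates first inversion, placing the third (C) in the bass: C-Eb-Ab.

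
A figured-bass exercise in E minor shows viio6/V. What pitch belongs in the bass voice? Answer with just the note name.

C#

The applied chord viio6/V is rooted on A#: A#-C#-E.
The figure 6 means first inversion — the third is in the bass.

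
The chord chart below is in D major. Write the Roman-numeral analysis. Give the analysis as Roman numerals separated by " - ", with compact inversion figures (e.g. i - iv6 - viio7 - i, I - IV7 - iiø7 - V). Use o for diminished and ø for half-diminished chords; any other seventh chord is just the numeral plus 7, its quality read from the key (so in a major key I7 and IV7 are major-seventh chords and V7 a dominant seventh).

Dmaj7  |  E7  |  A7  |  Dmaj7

I7 - V7/V - V7 - I7

Dmaj7 has root D, degree 1 in D major, so I7.
E7: a dominant seventh chord on E, the applied dominant of V → V7/V.
A7: root A is the dominant; dominant seventh chord there is V7.
Dmaj7: major seventh chord on D = scale degree 1 → I7.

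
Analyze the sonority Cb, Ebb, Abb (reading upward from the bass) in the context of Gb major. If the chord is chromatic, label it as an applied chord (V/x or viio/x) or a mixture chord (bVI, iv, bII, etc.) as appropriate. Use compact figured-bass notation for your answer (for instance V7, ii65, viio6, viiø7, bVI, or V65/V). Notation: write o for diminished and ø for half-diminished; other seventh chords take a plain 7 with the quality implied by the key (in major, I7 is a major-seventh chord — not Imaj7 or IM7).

bII6

Stacked in thirds the chord is Abb-Cb-Ebb: a major triad on Abb.
Abb is the lowered second degree of Gb major (diatonic 2 would be Ab). This is the Neapolitan sixth — a major triad on the lowered second degree, here in its customary first inversion.
With Cb in the bass the chord is in first inversion, so the figured bass is 6.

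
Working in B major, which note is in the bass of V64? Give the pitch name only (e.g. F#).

V in B major has root F#; the chord is F#-A#-C#.
The figure 64 means second inversion — the fifth is in the bass.

C#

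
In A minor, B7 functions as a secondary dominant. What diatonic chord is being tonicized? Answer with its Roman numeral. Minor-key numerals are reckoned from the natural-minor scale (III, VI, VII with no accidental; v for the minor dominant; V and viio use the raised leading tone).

The chord is a dominant seventh chord on B.
A dominant resolves down a perfect fifth: B → E. In A minor, E is scale degree 5, i.e. V.

V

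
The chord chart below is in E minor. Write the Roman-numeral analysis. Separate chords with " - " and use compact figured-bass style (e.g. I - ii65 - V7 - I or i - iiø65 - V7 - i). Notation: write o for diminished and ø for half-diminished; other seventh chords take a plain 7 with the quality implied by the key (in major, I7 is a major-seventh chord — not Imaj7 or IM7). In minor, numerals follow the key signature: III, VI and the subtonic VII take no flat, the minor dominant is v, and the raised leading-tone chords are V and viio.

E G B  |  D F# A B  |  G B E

E-G-B: root E is the tonic; minor triad there is i.
D-F#-A-B has root B, degree 5 in E minor, so v65.
G-B-E: root E is the tonic; minor triad there is i6.

i - v65 - i6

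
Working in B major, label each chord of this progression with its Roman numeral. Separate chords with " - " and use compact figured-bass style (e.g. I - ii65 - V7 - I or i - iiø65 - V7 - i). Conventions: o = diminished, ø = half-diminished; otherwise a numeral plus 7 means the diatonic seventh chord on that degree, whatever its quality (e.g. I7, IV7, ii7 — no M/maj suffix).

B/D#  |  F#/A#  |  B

I6 - V6 - I

B/D#: root B is the tonic; major triad there is I6.
F#/A#: root F# is the dominant; major triad there is V6.
B has root B, degree 1 in B major, so I.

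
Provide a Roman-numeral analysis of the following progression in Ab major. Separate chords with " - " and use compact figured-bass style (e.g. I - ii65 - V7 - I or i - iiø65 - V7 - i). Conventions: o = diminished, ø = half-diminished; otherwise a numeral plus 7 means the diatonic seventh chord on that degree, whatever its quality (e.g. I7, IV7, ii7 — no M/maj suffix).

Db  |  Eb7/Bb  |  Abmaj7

Db: major triad on Db = scale degree 4 → IV.
Eb7/Bb has root Eb, degree 5 in Ab major, so V43.
Abmaj7: major seventh chord on Ab = scale degree 1 → I7.

IV - V43 - I7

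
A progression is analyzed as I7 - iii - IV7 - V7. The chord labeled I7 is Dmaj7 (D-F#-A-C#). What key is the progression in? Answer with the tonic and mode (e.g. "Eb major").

D major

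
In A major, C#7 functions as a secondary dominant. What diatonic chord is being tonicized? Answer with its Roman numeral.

vi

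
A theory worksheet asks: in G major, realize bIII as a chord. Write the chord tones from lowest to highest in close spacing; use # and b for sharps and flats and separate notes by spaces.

bIII is a major triad on the lowered third degree, borrowed from the parallel minor. In G major that root is Bb.
So the chord is Bb-D-F, a major triad.

Bb D F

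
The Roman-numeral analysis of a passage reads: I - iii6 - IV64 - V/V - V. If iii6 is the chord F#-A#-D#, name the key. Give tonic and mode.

The chord D#m/F# is a minor triad rooted on D#; its label is iii6.
Counting down 2 scale steps from D# places the tonic on B; a minor triad on degree 3 is diatonic only in major.

B major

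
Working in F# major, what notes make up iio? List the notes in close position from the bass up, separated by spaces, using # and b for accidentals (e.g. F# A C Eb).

G# B D

Scale degree 2 in F# major is G#; here the chord built on it is altered to a diminished triad. iio is the diminished supertonic triad, borrowed from the parallel minor.
So the chord is G#-B-D, a diminished triad.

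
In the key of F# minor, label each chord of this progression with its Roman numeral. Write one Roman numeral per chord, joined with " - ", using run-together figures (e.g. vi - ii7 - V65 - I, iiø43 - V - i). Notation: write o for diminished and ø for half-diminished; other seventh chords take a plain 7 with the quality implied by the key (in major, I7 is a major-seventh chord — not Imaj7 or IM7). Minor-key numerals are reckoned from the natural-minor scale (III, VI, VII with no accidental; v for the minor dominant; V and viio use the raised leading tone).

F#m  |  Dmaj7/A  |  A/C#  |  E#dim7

F#m: root F# is the tonic; minor triad there is i.
Dmaj7/A: major seventh chord on D = scale degree 6 → VI43.
A/C#: major triad on A = scale degree 3 → III6.
E#dim7 has root E#, degree 7 in F# minor, so viio7.

i - VI43 - III6 - viio7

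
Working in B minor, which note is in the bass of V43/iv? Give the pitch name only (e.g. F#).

The applied chord V43/iv is rooted on B: B-D#-F#-A.
The figure 43 means second inversion — the fifth is in the bass.

F#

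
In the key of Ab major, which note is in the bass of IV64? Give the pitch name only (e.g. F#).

Ab

IV in Ab major has root Db; the chord is Db-F-Ab.
The figure 64 means second inversion — the fifth is in the bass.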